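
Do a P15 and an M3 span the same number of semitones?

No

A perfect fifteenth spans 24 semitones; a major third spans 4 semitones. They differ by 20.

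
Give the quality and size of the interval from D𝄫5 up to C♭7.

M14

D to C spans seven letter names (D-E-F-G-A-B-C), plus an octave, so the interval is some kind of fourteenth.
Dbb5 to Cb7 is 23 semitones, matching the major fourteenth exactly, so the quality is major.
(Equivalently, a compound major seventh: a major seventh plus an octave.)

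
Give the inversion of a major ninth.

First reduce the compound major ninth to its simple form, a major second.
The rule of nine gives the new number: 9 − 2 = 7, so a second becomes a seventh.
Quality inverts too: major becomes minor. That makes the inversion a minor seventh.

m7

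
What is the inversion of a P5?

Interval numbers invert to sum to nine: 5 + 4 = 9, so a fifth inverts to a fourth.
And perfect stays perfect under inversion, so we get a perfect fourth.

perfect fourth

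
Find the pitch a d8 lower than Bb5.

The letter stays B (same as the start), shifted an octave down.
Moving 11 semitones down from Bb5 (the size of a diminished octave) reaches B4.

B4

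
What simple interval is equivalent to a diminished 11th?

diminished fourth

Subtracting seven from the interval number removes an octave: 11 − 7 = 4.
Quality carries through unchanged, so the simple form is a diminished fourth.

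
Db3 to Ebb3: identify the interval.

minor second

D to E spans two letter names (D-E), so the interval is some kind of second.
A major second would be 2 semitones, but Db3 to Ebb3 is 1 — one semitone narrower, making it a minor second.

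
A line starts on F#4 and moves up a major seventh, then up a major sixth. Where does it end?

C##6

F#4 up a major seventh → E#5 (11 semitones).
Up a major sixth from E#5: C##6 (9 semitones up).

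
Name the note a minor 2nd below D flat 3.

C 3

Counting two letter names down from D lands on C.
A minor second spans 1 semitone, so from Db3 the target pitch is C3.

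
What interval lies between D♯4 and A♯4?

P5

D to A spans five letter names (D-E-F-G-A), so the interval is some kind of fifth.
The perfect fifth spans 7 semitones, and D#4 to A#4 is exactly 7 semitones — so this is a perfect fifth.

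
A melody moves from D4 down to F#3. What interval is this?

Descending from D4 to F#3 is the same interval as ascending F#3 to D4.
F to D spans six letter names (F-G-A-B-C-D) — that makes it a sixth of some quality.
A major sixth would be 9 semitones, but F#3 to D4 is 8 — one semitone narrower, making it a minor sixth.

minor 6th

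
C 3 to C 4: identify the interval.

C to C is the same letter name, plus an octave: an octave.
The perfect octave spans 12 semitones, and C3 to C4 is exactly 12 semitones — so this is a perfect octave.

perfect octave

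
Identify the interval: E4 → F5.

minor ninth

E to F spans two letter names (E-F), plus an octave — that makes it a ninth of some quality.
At 13 semitones, E4→F5 falls one short of a major ninth: minor.
(Equivalently, a compound minor second: a minor second plus an octave.)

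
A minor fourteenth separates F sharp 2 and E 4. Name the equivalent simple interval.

m7

Subtracting seven from the interval number removes an octave: 14 − 7 = 7.
Quality carries through unchanged, so the simple form is a minor seventh.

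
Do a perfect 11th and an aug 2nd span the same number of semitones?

A perfect eleventh is 17 semitones but an augmented second is 3 semitones — different sizes.

No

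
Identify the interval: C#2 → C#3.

C to C is the same letter name, plus an octave, so the interval is some kind of octave.
Counting semitones, C#2→C#3 is 12, which is the perfect octave.

perfect octave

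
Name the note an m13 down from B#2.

The thirteenth's letter: B down six letter names plus an octave → D.
A minor thirteenth spans 20 semitones, so from B#2 the target pitch is D##1.

D##1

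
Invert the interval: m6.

major 3rd

Interval numbers invert to sum to nine: 6 + 3 = 9, so a sixth inverts to a third.
The quality also flips — minor becomes major — giving a major third.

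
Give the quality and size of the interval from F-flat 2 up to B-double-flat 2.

P4

F to B spans four letter names (F-G-A-B) — that makes it a fourth of some quality.
Fb2 to Bbb2 is 5 semitones, matching the perfect fourth exactly, so the quality is perfect.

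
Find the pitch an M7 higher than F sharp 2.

The seventh takes the letter from F up to E.
A major seventh is 11 semitones; 11 semitones up from F#2 gives E#3.

E sharp 3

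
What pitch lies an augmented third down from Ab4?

Fbb4

The third takes the letter from A down to F.
Moving 5 semitones down from Ab4 (the size of an augmented third) reaches Fbb4.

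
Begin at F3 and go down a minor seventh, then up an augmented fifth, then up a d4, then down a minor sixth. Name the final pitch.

B2

F3 down a minor seventh → G2 (10 semitones).
An augmented fifth up from G2 is D#3.
Up a diminished fourth from D#3: G3 (4 semitones up).
Down a minor sixth from G3: B2 (8 semitones down).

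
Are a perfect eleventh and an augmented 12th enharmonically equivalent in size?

No

A perfect eleventh spans 17 semitones; an augmented twelfth spans 20 semitones. They differ by 3.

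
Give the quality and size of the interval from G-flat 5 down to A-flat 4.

m7

Descending from Gb5 to Ab4 is the same interval as ascending Ab4 to Gb5.
A to G spans seven letter names (A-B-C-D-E-F-G) — that makes it a seventh of some quality.
At 10 semitones, Ab4→Gb5 falls one short of a major seventh: minor.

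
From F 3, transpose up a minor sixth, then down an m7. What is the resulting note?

A minor sixth up from F3 is Db4.
Down a minor seventh from Db4: Eb3 (10 semitones down).

E flat 3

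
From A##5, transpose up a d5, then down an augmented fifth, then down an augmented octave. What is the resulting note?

Ab4

Up a diminished fifth from A##5: E#6 (6 semitones up).
An augmented fifth down from E#6 is A5.
A5 down an augmented octave → Ab4 (13 semitones).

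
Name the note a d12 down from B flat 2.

The twelfth's letter: B down five letter names plus an octave → E.
Moving 18 semitones down from Bb2 (the size of a diminished twelfth) reaches E1.

E 1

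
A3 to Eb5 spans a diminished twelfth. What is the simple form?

d5

Take out an octave (7 from the number): 12 − 7 = 5.
So a diminished twelfth is an octave plus a diminished fifth. The quality is unchanged.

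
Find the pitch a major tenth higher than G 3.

Three letters up from G (plus an octave) reaches B.
A major tenth is 16 semitones; 16 semitones up from G3 gives B4.

B 4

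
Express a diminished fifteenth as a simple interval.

Subtracting seven from the interval number removes an octave: 15 − 7 = 8.
Quality carries through unchanged, so the simple form is a diminished octave.

d8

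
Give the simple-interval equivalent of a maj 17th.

major third

Take out 2 octaves (14 from the number): 17 − 14 = 3.
That makes a major seventeenth a compound major third — 2 octaves plus a major third.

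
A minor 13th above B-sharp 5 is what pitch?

Counting six letter names plus an octave up from B lands on G.
Moving 20 semitones up from B#5 (the size of a minor thirteenth) reaches G#7.

G-sharp 7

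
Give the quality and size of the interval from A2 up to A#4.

A15

A to A is the same letter name, plus 2 octaves — that makes it a fifteenth of some quality.
A2 to A#4 spans 25 semitones — one semitone wider than the perfect fifteenth (24) — giving an augmented fifteenth.
(Equivalently, a compound augmented octave: an augmented octave plus an octave.)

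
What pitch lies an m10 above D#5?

F#6

The tenth's letter: D up three letter names plus an octave → F.
Moving 15 semitones up from D#5 (the size of a minor tenth) reaches F#6.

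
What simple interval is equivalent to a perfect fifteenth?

perfect 8th

Take out an octave (7 from the number): 15 − 7 = 8.
So a perfect fifteenth is an octave plus a perfect octave. The quality is unchanged.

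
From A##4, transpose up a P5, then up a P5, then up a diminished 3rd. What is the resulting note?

D#6

Up a perfect fifth from A##4: E##5 (7 semitones up).
A perfect fifth up from E##5 is B##5.
B##5 up a diminished third → D#6 (2 semitones).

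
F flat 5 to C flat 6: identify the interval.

F to C spans five letter names (F-G-A-B-C) — that makes it a fifth of some quality.
The perfect fifth spans 7 semitones, and Fb5 to Cb6 is exactly 7 semitones — so this is a perfect fifth.

perfect fifth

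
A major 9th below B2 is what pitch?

Counting two letter names plus an octave down from B lands on A.
A major ninth is 14 semitones; 14 semitones down from B2 gives A1.

A1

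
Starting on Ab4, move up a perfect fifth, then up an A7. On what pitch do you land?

A perfect fifth up from Ab4 is Eb5.
Eb5 up an augmented seventh → D#6 (12 semitones).

D#6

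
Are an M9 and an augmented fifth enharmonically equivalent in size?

No

14 semitones (major ninth) vs 8 semitones (augmented fifth): not equal.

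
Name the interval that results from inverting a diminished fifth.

augmented fourth

Interval numbers invert to sum to nine: 5 + 4 = 9, so a fifth inverts to a fourth.
And diminished becomes augmented under inversion, so we get an augmented fourth.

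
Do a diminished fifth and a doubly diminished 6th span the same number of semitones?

Yes

A diminished fifth = 6 semitones = a doubly diminished sixth; enharmonically equal.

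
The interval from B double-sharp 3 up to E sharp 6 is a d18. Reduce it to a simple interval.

Subtracting seven from the interval number removes an octave: 18 − 14 = 4.
So a diminished eighteenth is 2 octaves plus a diminished fourth. The quality is unchanged.

d4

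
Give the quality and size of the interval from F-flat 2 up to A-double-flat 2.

F to A spans three letter names (F-G-A) — that makes it a third of some quality.
A major third would be 4 semitones, but Fb2 to Abb2 is 3 — one semitone narrower, making it a minor third.

minor third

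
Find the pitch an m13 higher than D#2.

B3

Six letters up from D (plus an octave) reaches B.
A minor thirteenth is 20 semitones; 20 semitones up from D#2 gives B3.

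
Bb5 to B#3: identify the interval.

Descending from Bb5 to B#3 is the same interval as ascending B#3 to Bb5.
B to B is the same letter name, plus 2 octaves — that makes it a fifteenth of some quality.
B#3 to Bb5 spans 22 semitones — two semitones narrower than the perfect fifteenth (24) — giving a doubly diminished fifteenth.
(Equivalently, a compound doubly diminished octave: a doubly diminished octave plus an octave.)

dd15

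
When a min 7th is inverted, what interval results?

major second

Inverted interval numbers add to nine, so a seventh pairs with a second (7 + 2 = 9).
Quality inverts too: minor becomes major. That makes the inversion a major second.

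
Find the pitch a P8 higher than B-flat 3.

For an octave the letter name doesn't change: still B, an octave up.
A perfect octave spans 12 semitones, so from Bb3 the target pitch is Bb4.

B-flat 4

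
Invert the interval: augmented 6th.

diminished 3rd

The rule of nine gives the new number: 9 − 6 = 3, so a sixth becomes a third.
Quality inverts too: augmented becomes diminished. That makes the inversion a diminished third.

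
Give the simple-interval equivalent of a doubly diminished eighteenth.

Take out 2 octaves (14 from the number): 18 − 14 = 4.
Quality carries through unchanged, so the simple form is a doubly diminished fourth.

doubly diminished fourth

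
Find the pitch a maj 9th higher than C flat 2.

D flat 3

Counting two letter names plus an octave up from C lands on D.
Moving 14 semitones up from Cb2 (the size of a major ninth) reaches Db3.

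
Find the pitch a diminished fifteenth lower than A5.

A#3

For a fifteenth the letter name doesn't change: still A, two octaves down.
A diminished fifteenth spans 23 semitones, so from A5 the target pitch is A#3.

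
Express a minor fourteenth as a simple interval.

Subtracting seven from the interval number removes an octave: 14 − 7 = 7.
So a minor fourteenth is an octave plus a minor seventh. The quality is unchanged.

minor seventh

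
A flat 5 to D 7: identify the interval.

A to D spans four letter names (A-B-C-D), plus an octave — that makes it an eleventh of some quality.
Ab5 to D7 spans 18 semitones — one semitone wider than the perfect eleventh (17) — giving an augmented eleventh.
(Equivalently, a compound augmented fourth: an augmented fourth plus an octave.)

augmented 11th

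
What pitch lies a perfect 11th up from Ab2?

Db4

The eleventh's letter: A up four letter names plus an octave → D.
A perfect eleventh spans 17 semitones, so from Ab2 the target pitch is Db4.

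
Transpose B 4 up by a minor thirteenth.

The thirteenth's letter: B up six letter names plus an octave → G.
Moving 20 semitones up from B4 (the size of a minor thirteenth) reaches G6.

G 6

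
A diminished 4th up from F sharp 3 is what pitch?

B flat 3

Four letter names up from F: B.
A diminished fourth spans 4 semitones, so from F#3 the target pitch is Bb3.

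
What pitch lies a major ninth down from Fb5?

Ebb4

Counting two letter names plus an octave down from F lands on E.
A major ninth spans 14 semitones, so from Fb5 the target pitch is Ebb4.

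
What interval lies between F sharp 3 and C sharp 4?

perfect 5th

F to C spans five letter names (F-G-A-B-C), so the interval is some kind of fifth.
F#3 to C#4 is 7 semitones, matching the perfect fifth exactly, so the quality is perfect.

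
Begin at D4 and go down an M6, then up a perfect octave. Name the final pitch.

Down a major sixth from D4: F3 (9 semitones down).
A perfect octave up from F3 is F4.

F4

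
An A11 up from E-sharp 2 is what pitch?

Counting four letter names plus an octave up from E lands on A.
An augmented eleventh is 18 semitones; 18 semitones up from E#2 gives A##3.

A-double-sharp 3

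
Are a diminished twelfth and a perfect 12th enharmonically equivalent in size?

No

18 semitones (diminished twelfth) vs 19 semitones (perfect twelfth): not equal.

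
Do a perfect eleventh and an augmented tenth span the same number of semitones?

A perfect eleventh = 17 semitones = an augmented tenth; enharmonically equal.

Yes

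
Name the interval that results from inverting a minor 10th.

First reduce the compound minor tenth to its simple form, a minor third.
Inverted interval numbers add to nine, so a third pairs with a sixth (3 + 6 = 9).
The quality also flips — minor becomes major — giving a major sixth.

major 6th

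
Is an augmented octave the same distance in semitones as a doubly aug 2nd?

No

13 semitones (augmented octave) vs 4 semitones (doubly augmented second): not equal.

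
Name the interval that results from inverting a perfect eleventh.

First reduce the compound perfect eleventh to its simple form, a perfect fourth.
The rule of nine gives the new number: 9 − 4 = 5, so a fourth becomes a fifth.
The quality also flips — perfect stays perfect — giving a perfect fifth.

P5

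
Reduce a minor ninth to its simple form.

minor 2nd

Subtracting seven from the interval number removes an octave: 9 − 7 = 2.
That makes a minor ninth a compound minor second — an octave plus a minor second.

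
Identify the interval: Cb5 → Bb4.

m2

Descending from Cb5 to Bb4 is the same interval as ascending Bb4 to Cb5.
B to C spans two letter names (B-C), so the interval is some kind of second.
At 1 semitone, Bb4→Cb5 falls one short of a major second: minor.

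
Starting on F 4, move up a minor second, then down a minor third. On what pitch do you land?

E flat 4

F4 up a minor second → Gb4 (1 semitone).
Down a minor third from Gb4: Eb4 (3 semitones down).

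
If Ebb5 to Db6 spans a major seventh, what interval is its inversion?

Inverted interval numbers add to nine, so a seventh pairs with a second (7 + 2 = 9).
Quality inverts too: major becomes minor. That makes the inversion a minor second.

minor 2nd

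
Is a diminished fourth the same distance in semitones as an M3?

Yes

A diminished fourth = 4 semitones = a major third; enharmonically equal.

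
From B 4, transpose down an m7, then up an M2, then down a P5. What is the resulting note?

G sharp 3

B4 down a minor seventh → C#4 (10 semitones).
Up a major second from C#4: D#4 (2 semitones up).
A perfect fifth down from D#4 is G#3.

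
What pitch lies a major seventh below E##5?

The seventh takes the letter from E down to F.
A major seventh is 11 semitones; 11 semitones down from E##5 gives F##4.

F##4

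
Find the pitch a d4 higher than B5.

Eb6

The fourth takes the letter from B up to E.
A diminished fourth is 4 semitones; 4 semitones up from B5 gives Eb6.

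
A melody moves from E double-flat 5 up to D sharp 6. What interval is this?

AA7

E to D spans seven letter names (E-F-G-A-B-C-D): a seventh.
Ebb5 to D#6 spans 13 semitones — two semitones wider than the major seventh (11) — giving a doubly augmented seventh.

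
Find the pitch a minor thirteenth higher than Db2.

Bbb3

Counting six letter names plus an octave up from D lands on B.
A minor thirteenth spans 20 semitones, so from Db2 the target pitch is Bbb3.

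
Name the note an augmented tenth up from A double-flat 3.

C 5

The tenth's letter: A up three letter names plus an octave → C.
An augmented tenth spans 17 semitones, so from Abb3 the target pitch is C5.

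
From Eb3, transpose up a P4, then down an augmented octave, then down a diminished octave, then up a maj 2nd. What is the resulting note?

Bb1

Eb3 up a perfect fourth → Ab3 (5 semitones).
An augmented octave down from Ab3 is Abb2.
Down a diminished octave from Abb2: Ab1 (11 semitones down).
Ab1 up a major second → Bb1 (2 semitones).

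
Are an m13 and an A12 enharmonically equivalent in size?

Yes

A minor thirteenth spans 20 semitones, and an augmented twelfth also spans 20 semitones — they're enharmonic.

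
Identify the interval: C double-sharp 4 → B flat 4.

C to B spans seven letter names (C-D-E-F-G-A-B) — that makes it a seventh of some quality.
A major seventh would be 11 semitones; C##4 to Bb4 is 8, three semitones narrower, so the interval is doubly diminished.

doubly diminished 7th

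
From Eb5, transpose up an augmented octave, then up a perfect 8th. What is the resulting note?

E7

Eb5 up an augmented octave → E6 (13 semitones).
E6 up a perfect octave → E7 (12 semitones).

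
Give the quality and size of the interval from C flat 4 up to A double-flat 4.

C to A spans six letter names (C-D-E-F-G-A), so the interval is some kind of sixth.
At 8 semitones, Cb4→Abb4 falls one short of a major sixth: minor.

minor sixth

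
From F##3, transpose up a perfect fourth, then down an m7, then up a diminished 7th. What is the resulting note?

A perfect fourth up from F##3 is B#3.
Down a minor seventh from B#3: C##3 (10 semitones down).
A diminished seventh up from C##3 is B3.

B3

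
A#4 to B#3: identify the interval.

Descending from A#4 to B#3 is the same interval as ascending B#3 to A#4.
B to A spans seven letter names (B-C-D-E-F-G-A) — that makes it a seventh of some quality.
B#3 to A#4 is 10 semitones, a half step short of the major seventh (11), so this is minor.

minor seventh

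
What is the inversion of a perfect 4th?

perfect 5th

The rule of nine gives the new number: 9 − 4 = 5, so a fourth becomes a fifth.
The quality also flips — perfect stays perfect — giving a perfect fifth.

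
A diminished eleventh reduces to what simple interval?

d4

Subtracting seven from the interval number removes an octave: 11 − 7 = 4.
Quality carries through unchanged, so the simple form is a diminished fourth.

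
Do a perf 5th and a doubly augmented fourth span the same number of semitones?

Yes

Both span 7 semitones: a perfect fifth and a doubly augmented fourth are the same chromatic distance.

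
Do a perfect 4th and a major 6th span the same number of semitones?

No

A perfect fourth spans 5 semitones; a major sixth spans 9 semitones. They differ by 4.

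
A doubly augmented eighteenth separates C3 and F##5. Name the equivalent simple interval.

Each octave removed subtracts seven from the number: 18 − 14 = 4.
So a doubly augmented eighteenth is 2 octaves plus a doubly augmented fourth. The quality is unchanged.

doubly augmented fourth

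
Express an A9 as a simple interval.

augmented 2nd

Subtracting seven from the interval number removes an octave: 9 − 7 = 2.
So an augmented ninth is an octave plus an augmented second. The quality is unchanged.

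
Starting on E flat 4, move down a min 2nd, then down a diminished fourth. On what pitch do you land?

Eb4 down a minor second → D4 (1 semitone).
A diminished fourth down from D4 is A#3.

A sharp 3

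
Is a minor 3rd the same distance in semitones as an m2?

No

A minor third is 3 semitones but a minor second is 1 semitone — different sizes.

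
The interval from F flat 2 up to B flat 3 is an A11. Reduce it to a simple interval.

Each octave removed subtracts seven from the number: 11 − 7 = 4.
That makes an augmented eleventh a compound augmented fourth — an octave plus an augmented fourth.

augmented fourth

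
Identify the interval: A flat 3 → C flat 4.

minor 3rd

A to C spans three letter names (A-B-C) — that makes it a third of some quality.
Ab3 to Cb4 is 3 semitones, a half step short of the major third (4), so this is minor.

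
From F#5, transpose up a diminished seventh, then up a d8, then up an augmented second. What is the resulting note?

F7

F#5 up a diminished seventh → Eb6 (9 semitones).
A diminished octave up from Eb6 is Ebb7.
An augmented second up from Ebb7 is F7.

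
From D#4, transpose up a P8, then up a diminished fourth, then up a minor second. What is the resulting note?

Ab5

D#4 up a perfect octave → D#5 (12 semitones).
A diminished fourth up from D#5 is G5.
A minor second up from G5 is Ab5.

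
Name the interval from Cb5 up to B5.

C to B spans seven letter names (C-D-E-F-G-A-B) — that makes it a seventh of some quality.
Cb5 to B5 spans 12 semitones — one semitone wider than the major seventh (11) — giving an augmented seventh.

augmented seventh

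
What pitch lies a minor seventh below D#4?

E#3

Seven letter names down from D: E.
A minor seventh spans 10 semitones, so from D#4 the target pitch is E#3.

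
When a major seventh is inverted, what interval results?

minor 2nd

Inverted interval numbers add to nine, so a seventh pairs with a second (7 + 2 = 9).
The quality also flips — major becomes minor — giving a minor second.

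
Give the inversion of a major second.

Interval numbers invert to sum to nine: 2 + 7 = 9, so a second inverts to a seventh.
Quality inverts too: major becomes minor. That makes the inversion a minor seventh.

minor seventh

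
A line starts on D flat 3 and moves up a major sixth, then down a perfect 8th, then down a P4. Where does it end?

F 2

Db3 up a major sixth → Bb3 (9 semitones).
A perfect octave down from Bb3 is Bb2.
A perfect fourth down from Bb2 is F2.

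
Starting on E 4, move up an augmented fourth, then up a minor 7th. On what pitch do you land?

G sharp 5

E4 up an augmented fourth → A#4 (6 semitones).
Up a minor seventh from A#4: G#5 (10 semitones up).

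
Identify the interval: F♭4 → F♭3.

perfect octave

Descending from Fb4 to Fb3 is the same interval as ascending Fb3 to Fb4.
F to F is the same letter name, plus an octave — that makes it an octave of some quality.
Counting semitones, Fb3→Fb4 is 12, which is the perfect octave.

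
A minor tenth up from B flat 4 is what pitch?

D flat 6

The tenth's letter: B up three letter names plus an octave → D.
A minor tenth spans 15 semitones, so from Bb4 the target pitch is Db6.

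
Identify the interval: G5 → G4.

Descending from G5 to G4 is the same interval as ascending G4 to G5.
G to G is the same letter name, plus an octave, so the interval is some kind of octave.
The perfect octave spans 12 semitones, and G4 to G5 is exactly 12 semitones — so this is a perfect octave.

perfect octave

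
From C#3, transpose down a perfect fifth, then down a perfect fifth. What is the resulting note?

B1

Down a perfect fifth from C#3: F#2 (7 semitones down).
A perfect fifth down from F#2 is B1.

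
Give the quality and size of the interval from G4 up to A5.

G to A spans two letter names (G-A), plus an octave — that makes it a ninth of some quality.
G4 to A5 is 14 semitones, matching the major ninth exactly, so the quality is major.
(Equivalently, a compound major second: a major second plus an octave.)

major 9th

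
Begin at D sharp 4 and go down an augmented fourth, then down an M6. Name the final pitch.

An augmented fourth down from D#4 is A3.
Down a major sixth from A3: C3 (9 semitones down).

C 3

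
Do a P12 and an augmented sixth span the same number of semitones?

A perfect twelfth spans 19 semitones; an augmented sixth spans 10 semitones. They differ by 9.

No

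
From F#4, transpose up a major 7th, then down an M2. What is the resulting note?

D#5

F#4 up a major seventh → E#5 (11 semitones).
Down a major second from E#5: D#5 (2 semitones down).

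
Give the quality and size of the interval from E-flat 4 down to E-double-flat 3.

augmented 8th

Descending from Eb4 to Ebb3 is the same interval as ascending Ebb3 to Eb4.
E to E is the same letter name, plus an octave — that makes it an octave of some quality.
Ebb3 to Eb4 spans 13 semitones — one semitone wider than the perfect octave (12) — giving an augmented octave.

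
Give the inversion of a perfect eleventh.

First reduce the compound perfect eleventh to its simple form, a perfect fourth.
The rule of nine gives the new number: 9 − 4 = 5, so a fourth becomes a fifth.
Quality inverts too: perfect stays perfect. That makes the inversion a perfect fifth.

perfect 5th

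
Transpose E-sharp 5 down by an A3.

Three letter names down from E: C.
An augmented third spans 5 semitones, so from E#5 the target pitch is C5.

C 5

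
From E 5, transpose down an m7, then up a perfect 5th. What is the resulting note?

E5 down a minor seventh → F#4 (10 semitones).
A perfect fifth up from F#4 is C#5.

C sharp 5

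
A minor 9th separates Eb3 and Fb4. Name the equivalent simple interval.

m2

Each octave removed subtracts seven from the number: 9 − 7 = 2.
So a minor ninth is an octave plus a minor second. The quality is unchanged.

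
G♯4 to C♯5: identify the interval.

perfect 4th

G to C spans four letter names (G-A-B-C) — that makes it a fourth of some quality.
Counting semitones, G#4→C#5 is 5, which is the perfect fourth.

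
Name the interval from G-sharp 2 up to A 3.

minor ninth

G to A spans two letter names (G-A), plus an octave: a ninth.
At 13 semitones, G#2→A3 falls one short of a major ninth: minor.
(Equivalently, a compound minor second: a minor second plus an octave.)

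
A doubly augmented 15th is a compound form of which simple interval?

doubly augmented 8th

Each octave removed subtracts seven from the number: 15 − 7 = 8.
Quality carries through unchanged, so the simple form is a doubly augmented octave.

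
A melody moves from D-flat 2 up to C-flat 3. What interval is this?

m7

D to C spans seven letter names (D-E-F-G-A-B-C): a seventh.
At 10 semitones, Db2→Cb3 falls one short of a major seventh: minor.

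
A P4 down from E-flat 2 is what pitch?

B-flat 1

Counting four letter names down from E lands on B.
Moving 5 semitones down from Eb2 (the size of a perfect fourth) reaches Bb1.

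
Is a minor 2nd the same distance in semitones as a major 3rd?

No

1 semitone (minor second) vs 4 semitones (major third): not equal.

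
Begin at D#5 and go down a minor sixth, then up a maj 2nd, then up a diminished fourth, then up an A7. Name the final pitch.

B##5

D#5 down a minor sixth → F##4 (8 semitones).
F##4 up a major second → G##4 (2 semitones).
A diminished fourth up from G##4 is C#5.
Up an augmented seventh from C#5: B##5 (12 semitones up).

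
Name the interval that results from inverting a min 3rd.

major sixth

Inverted interval numbers add to nine, so a third pairs with a sixth (3 + 6 = 9).
Quality inverts too: minor becomes major. That makes the inversion a major sixth.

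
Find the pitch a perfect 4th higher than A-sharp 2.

Four letter names up from A: D.
Moving 5 semitones up from A#2 (the size of a perfect fourth) reaches D#3.

D-sharp 3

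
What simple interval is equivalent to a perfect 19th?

Subtracting seven from the interval number removes an octave: 19 − 14 = 5.
So a perfect nineteenth is 2 octaves plus a perfect fifth. The quality is unchanged.

P5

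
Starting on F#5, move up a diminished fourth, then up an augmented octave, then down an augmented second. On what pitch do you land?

Ab6

F#5 up a diminished fourth → Bb5 (4 semitones).
Bb5 up an augmented octave → B6 (13 semitones).
An augmented second down from B6 is Ab6.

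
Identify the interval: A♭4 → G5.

A to G spans seven letter names (A-B-C-D-E-F-G): a seventh.
Ab4 to G5 is 11 semitones, matching the major seventh exactly, so the quality is major.

major 7th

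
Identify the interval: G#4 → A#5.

M9

G to A spans two letter names (G-A), plus an octave, so the interval is some kind of ninth.
Counting semitones, G#4→A#5 is 14, which is the major ninth.
(Equivalently, a compound major second: a major second plus an octave.)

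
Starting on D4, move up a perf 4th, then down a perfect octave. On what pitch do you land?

G3

D4 up a perfect fourth → G4 (5 semitones).
A perfect octave down from G4 is G3.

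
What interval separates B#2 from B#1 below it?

Descending from B#2 to B#1 is the same interval as ascending B#1 to B#2.
B to B is the same letter name, plus an octave: an octave.
B#1 to B#2 is 12 semitones, matching the perfect octave exactly, so the quality is perfect.

perfect octave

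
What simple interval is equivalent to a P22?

perfect 8th

Each octave removed subtracts seven from the number: 22 − 14 = 8.
Quality carries through unchanged, so the simple form is a perfect octave.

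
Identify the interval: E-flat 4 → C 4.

Descending from Eb4 to C4 is the same interval as ascending C4 to Eb4.
C to E spans three letter names (C-D-E) — that makes it a third of some quality.
A major third would be 4 semitones, but C4 to Eb4 is 3 — one semitone narrower, making it a minor third.

m3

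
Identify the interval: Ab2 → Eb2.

Descending from Ab2 to Eb2 is the same interval as ascending Eb2 to Ab2.
E to A spans four letter names (E-F-G-A), so the interval is some kind of fourth.
Eb2 to Ab2 is 5 semitones, matching the perfect fourth exactly, so the quality is perfect.

perfect fourth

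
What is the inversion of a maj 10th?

minor 6th

First reduce the compound major tenth to its simple form, a major third.
The rule of nine gives the new number: 9 − 3 = 6, so a third becomes a sixth.
And major becomes minor under inversion, so we get a minor sixth.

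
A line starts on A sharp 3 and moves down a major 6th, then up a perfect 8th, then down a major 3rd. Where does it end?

A 3

A#3 down a major sixth → C#3 (9 semitones).
C#3 up a perfect octave → C#4 (12 semitones).
Down a major third from C#4: A3 (4 semitones down).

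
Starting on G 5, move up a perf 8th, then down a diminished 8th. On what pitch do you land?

Up a perfect octave from G5: G6 (12 semitones up).
A diminished octave down from G6 is G#5.

G sharp 5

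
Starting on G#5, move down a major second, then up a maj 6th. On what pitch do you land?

A major second down from G#5 is F#5.
F#5 up a major sixth → D#6 (9 semitones).

D#6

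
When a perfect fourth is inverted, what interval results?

perfect 5th

Inverted interval numbers add to nine, so a fourth pairs with a fifth (4 + 5 = 9).
Quality inverts too: perfect stays perfect. That makes the inversion a perfect fifth.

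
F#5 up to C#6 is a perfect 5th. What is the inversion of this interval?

perfect 4th

Interval numbers invert to sum to nine: 5 + 4 = 9, so a fifth inverts to a fourth.
The quality also flips — perfect stays perfect — giving a perfect fourth.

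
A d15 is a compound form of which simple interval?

Take out an octave (7 from the number): 15 − 7 = 8.
So a diminished fifteenth is an octave plus a diminished octave. The quality is unchanged.

diminished 8th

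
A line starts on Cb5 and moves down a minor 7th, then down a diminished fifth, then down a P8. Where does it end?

G2

Cb5 down a minor seventh → Db4 (10 semitones).
Db4 down a diminished fifth → G3 (6 semitones).
A perfect octave down from G3 is G2.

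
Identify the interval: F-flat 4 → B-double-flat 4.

P4

F to B spans four letter names (F-G-A-B) — that makes it a fourth of some quality.
Fb4 to Bbb4 is 5 semitones, matching the perfect fourth exactly, so the quality is perfect.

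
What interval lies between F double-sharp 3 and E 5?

diminished 14th

F to E spans seven letter names (F-G-A-B-C-D-E), plus an octave, so the interval is some kind of fourteenth.
The major fourteenth is 23 semitones; here we have 21, two semitones narrower: diminished.
(Equivalently, a compound diminished seventh: a diminished seventh plus an octave.)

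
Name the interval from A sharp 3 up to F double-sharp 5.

A to F spans six letter names (A-B-C-D-E-F), plus an octave: a thirteenth.
Counting semitones, A#3→F##5 is 21, which is the major thirteenth.
(Equivalently, a compound major sixth: a major sixth plus an octave.)

major thirteenth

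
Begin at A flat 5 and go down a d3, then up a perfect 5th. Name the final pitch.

A diminished third down from Ab5 is F#5.
F#5 up a perfect fifth → C#6 (7 semitones).

C sharp 6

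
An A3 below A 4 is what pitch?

The third takes the letter from A down to F.
An augmented third is 5 semitones; 5 semitones down from A4 gives Fb4.

F-flat 4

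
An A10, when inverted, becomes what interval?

First reduce the compound augmented tenth to its simple form, an augmented third.
Interval numbers invert to sum to nine: 3 + 6 = 9, so a third inverts to a sixth.
And augmented becomes diminished under inversion, so we get a diminished sixth.

diminished sixth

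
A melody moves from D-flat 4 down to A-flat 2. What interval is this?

Descending from Db4 to Ab2 is the same interval as ascending Ab2 to Db4.
A to D spans four letter names (A-B-C-D), plus an octave — that makes it an eleventh of some quality.
Counting semitones, Ab2→Db4 is 17, which is the perfect eleventh.
(Equivalently, a compound perfect fourth: a perfect fourth plus an octave.)

perfect eleventh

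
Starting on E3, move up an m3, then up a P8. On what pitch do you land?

Up a minor third from E3: G3 (3 semitones up).
G3 up a perfect octave → G4 (12 semitones).

G4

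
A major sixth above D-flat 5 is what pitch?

B-flat 5

The sixth takes the letter from D up to B.
A major sixth spans 9 semitones, so from Db5 the target pitch is Bb5.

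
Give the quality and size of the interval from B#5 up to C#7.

minor 9th

B to C spans two letter names (B-C), plus an octave: a ninth.
At 13 semitones, B#5→C#7 falls one short of a major ninth: minor.
(Equivalently, a compound minor second: a minor second plus an octave.)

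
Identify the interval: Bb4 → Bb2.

perfect fifteenth

Descending from Bb4 to Bb2 is the same interval as ascending Bb2 to Bb4.
B to B is the same letter name, plus 2 octaves — that makes it a fifteenth of some quality.
Bb2 to Bb4 is 24 semitones, matching the perfect fifteenth exactly, so the quality is perfect.
(Equivalently, a compound perfect octave: a perfect octave plus an octave.)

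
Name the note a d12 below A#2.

Counting five letter names plus an octave down from A lands on D.
A diminished twelfth is 18 semitones; 18 semitones down from A#2 gives D##1.

D##1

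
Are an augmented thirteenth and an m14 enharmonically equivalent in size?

Yes

An augmented thirteenth = 22 semitones = a minor fourteenth; enharmonically equal.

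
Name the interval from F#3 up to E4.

F to E spans seven letter names (F-G-A-B-C-D-E): a seventh.
At 10 semitones, F#3→E4 falls one short of a major seventh: minor.

minor seventh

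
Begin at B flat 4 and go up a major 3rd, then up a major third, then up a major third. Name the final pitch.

A sharp 5

Bb4 up a major third → D5 (4 semitones).
D5 up a major third → F#5 (4 semitones).
A major third up from F#5 is A#5.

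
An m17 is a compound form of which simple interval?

m3

Take out 2 octaves (14 from the number): 17 − 14 = 3.
Quality carries through unchanged, so the simple form is a minor third.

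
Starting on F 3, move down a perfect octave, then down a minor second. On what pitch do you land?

Down a perfect octave from F3: F2 (12 semitones down).
Down a minor second from F2: E2 (1 semitone down).

E 2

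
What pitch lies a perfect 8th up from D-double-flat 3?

For an octave the letter name doesn't change: still D, an octave up.
A perfect octave is 12 semitones; 12 semitones up from Dbb3 gives Dbb4.

D-double-flat 4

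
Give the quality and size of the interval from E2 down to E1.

perfect octave

Descending from E2 to E1 is the same interval as ascending E1 to E2.
E to E is the same letter name, plus an octave — that makes it an octave of some quality.
E1 to E2 is 12 semitones, matching the perfect octave exactly, so the quality is perfect.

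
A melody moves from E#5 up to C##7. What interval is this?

E to C spans six letter names (E-F-G-A-B-C), plus an octave: a thirteenth.
E#5 to C##7 is 21 semitones, matching the major thirteenth exactly, so the quality is major.
(Equivalently, a compound major sixth: a major sixth plus an octave.)

major 13th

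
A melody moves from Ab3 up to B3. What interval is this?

A to B spans two letter names (A-B), so the interval is some kind of second.
Ab3 to B3 spans 3 semitones — one semitone wider than the major second (2) — giving an augmented second.

augmented second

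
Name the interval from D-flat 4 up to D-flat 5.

perfect octave

D to D is the same letter name, plus an octave — that makes it an octave of some quality.
The perfect octave spans 12 semitones, and Db4 to Db5 is exactly 12 semitones — so this is a perfect octave.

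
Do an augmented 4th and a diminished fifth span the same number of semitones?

Yes

An augmented fourth spans 6 semitones, and a diminished fifth also spans 6 semitones — they're enharmonic.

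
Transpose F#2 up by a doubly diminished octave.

For an octave the letter name doesn't change: still F, an octave up.
A doubly diminished octave spans 10 semitones, so from F#2 the target pitch is Fb3.

Fb3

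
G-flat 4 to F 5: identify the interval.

major seventh

G to F spans seven letter names (G-A-B-C-D-E-F), so the interval is some kind of seventh.
Gb4 to F5 is 11 semitones, matching the major seventh exactly, so the quality is major.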